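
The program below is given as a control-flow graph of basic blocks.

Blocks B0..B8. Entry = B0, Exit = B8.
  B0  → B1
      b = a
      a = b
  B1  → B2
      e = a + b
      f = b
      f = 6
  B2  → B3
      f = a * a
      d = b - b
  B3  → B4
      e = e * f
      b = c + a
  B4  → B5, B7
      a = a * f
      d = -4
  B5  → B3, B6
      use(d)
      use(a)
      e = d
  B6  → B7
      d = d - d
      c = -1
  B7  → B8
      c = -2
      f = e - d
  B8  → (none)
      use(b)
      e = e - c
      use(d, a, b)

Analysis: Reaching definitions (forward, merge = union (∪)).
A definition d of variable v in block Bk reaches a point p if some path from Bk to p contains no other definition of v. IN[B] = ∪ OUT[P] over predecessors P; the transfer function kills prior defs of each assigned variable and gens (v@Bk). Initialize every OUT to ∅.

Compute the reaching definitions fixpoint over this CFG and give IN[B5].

Fixpoint table:
  B0:   IN={}   OUT={a@B0, b@B0}
  B1:   IN={a@B0, b@B0}   OUT={a@B0, b@B0, e@B1, f@B1}
  B2:   IN={a@B0, b@B0, e@B1, f@B1}   OUT={a@B0, b@B0, d@B2, e@B1, f@B2}
  B3:   IN={a@B0, a@B4, b@B0, b@B3, d@B2, d@B4, e@B1, e@B5, f@B2}   OUT={a@B0, a@B4, b@B3, d@B2, d@B4, e@B3, f@B2}
  B4:   IN={a@B0, a@B4, b@B3, d@B2, d@B4, e@B3, f@B2}   OUT={a@B4, b@B3, d@B4, e@B3, f@B2}
  B5:   IN={a@B4, b@B3, d@B4, e@B3, f@B2}   OUT={a@B4, b@B3, d@B4, e@B5, f@B2}
  B6:   IN={a@B4, b@B3, d@B4, e@B5, f@B2}   OUT={a@B4, b@B3, c@B6, d@B6, e@B5, f@B2}
  B7:   IN={a@B4, b@B3, c@B6, d@B4, d@B6, e@B3, e@B5, f@B2}   OUT={a@B4, b@B3, c@B7, d@B4, d@B6, e@B3, e@B5, f@B7}
  B8:   IN={a@B4, b@B3, c@B7, d@B4, d@B6, e@B3, e@B5, f@B7}   OUT={a@B4, b@B3, c@B7, d@B4, d@B6, e@B8, f@B7}

Merge at B5: IN[B5] = OUT[B4] = {a@B4, b@B3, d@B4, e@B3, f@B2}

Answer: {a@B4, b@B3, d@B4, e@B3, f@B2}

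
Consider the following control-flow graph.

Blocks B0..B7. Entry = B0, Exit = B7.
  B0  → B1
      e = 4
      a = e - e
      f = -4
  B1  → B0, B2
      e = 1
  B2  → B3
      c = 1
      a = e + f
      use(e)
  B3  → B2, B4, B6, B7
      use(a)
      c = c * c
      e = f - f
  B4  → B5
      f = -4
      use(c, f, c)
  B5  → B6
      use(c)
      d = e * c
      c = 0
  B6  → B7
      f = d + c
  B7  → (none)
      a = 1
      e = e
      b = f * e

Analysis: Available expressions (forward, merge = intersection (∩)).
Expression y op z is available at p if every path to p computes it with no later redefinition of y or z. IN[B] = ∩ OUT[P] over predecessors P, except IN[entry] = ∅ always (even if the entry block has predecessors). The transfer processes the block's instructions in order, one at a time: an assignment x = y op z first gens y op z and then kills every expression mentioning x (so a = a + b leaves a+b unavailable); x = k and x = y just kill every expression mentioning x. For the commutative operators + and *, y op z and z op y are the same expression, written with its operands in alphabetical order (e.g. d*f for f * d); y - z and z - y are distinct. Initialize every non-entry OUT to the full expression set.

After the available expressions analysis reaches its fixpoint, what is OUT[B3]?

Answer: {f-f}

Working:
Converged values:
  B0:   IN={}   OUT={e-e}
  B1:   IN={e-e}   OUT={}
  B2:   IN={}   OUT={e+f}
  B3:   IN={e+f}   OUT={f-f}
  B4:   IN={f-f}   OUT={}
  B5:   IN={}   OUT={}
  B6:   IN={}   OUT={c+d}
  B7:   IN={}   OUT={e*f}

Merge at B3: IN[B3] = OUT[B2] = {e+f}
Applying B3's transfer function to that IN value gives OUT[B3] (row B3 above).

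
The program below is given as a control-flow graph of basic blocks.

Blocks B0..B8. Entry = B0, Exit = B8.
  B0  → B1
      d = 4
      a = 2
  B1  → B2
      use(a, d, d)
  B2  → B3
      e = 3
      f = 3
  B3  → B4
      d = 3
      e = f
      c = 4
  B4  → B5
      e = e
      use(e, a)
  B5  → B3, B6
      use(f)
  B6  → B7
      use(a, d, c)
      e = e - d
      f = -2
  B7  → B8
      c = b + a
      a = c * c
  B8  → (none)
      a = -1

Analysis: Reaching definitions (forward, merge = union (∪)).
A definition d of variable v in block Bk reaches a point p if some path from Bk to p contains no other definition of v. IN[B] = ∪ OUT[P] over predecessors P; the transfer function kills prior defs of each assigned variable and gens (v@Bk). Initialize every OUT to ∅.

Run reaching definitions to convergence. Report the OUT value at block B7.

Per-block solution:
  B0:  IN={}  OUT={a@B0, d@B0}
  B1:  IN={a@B0, d@B0}  OUT={a@B0, d@B0}
  B2:  IN={a@B0, d@B0}  OUT={a@B0, d@B0, e@B2, f@B2}
  B3:  IN={a@B0, c@B3, d@B0, d@B3, e@B2, e@B4, f@B2}  OUT={a@B0, c@B3, d@B3, e@B3, f@B2}
  B4:  IN={a@B0, c@B3, d@B3, e@B3, f@B2}  OUT={a@B0, c@B3, d@B3, e@B4, f@B2}
  B5:  IN={a@B0, c@B3, d@B3, e@B4, f@B2}  OUT={a@B0, c@B3, d@B3, e@B4, f@B2}
  B6:  IN={a@B0, c@B3, d@B3, e@B4, f@B2}  OUT={a@B0, c@B3, d@B3, e@B6, f@B6}
  B7:  IN={a@B0, c@B3, d@B3, e@B6, f@B6}  OUT={a@B7, c@B7, d@B3, e@B6, f@B6}
  B8:  IN={a@B7, c@B7, d@B3, e@B6, f@B6}  OUT={a@B8, c@B7, d@B3, e@B6, f@B6}

Merge at B7: IN[B7] = OUT[B6] = {a@B0, c@B3, d@B3, e@B6, f@B6}
Applying B7's transfer function to that IN value gives OUT[B7] (row B7 above).

Answer: {a@B7, c@B7, d@B3, e@B6, f@B6}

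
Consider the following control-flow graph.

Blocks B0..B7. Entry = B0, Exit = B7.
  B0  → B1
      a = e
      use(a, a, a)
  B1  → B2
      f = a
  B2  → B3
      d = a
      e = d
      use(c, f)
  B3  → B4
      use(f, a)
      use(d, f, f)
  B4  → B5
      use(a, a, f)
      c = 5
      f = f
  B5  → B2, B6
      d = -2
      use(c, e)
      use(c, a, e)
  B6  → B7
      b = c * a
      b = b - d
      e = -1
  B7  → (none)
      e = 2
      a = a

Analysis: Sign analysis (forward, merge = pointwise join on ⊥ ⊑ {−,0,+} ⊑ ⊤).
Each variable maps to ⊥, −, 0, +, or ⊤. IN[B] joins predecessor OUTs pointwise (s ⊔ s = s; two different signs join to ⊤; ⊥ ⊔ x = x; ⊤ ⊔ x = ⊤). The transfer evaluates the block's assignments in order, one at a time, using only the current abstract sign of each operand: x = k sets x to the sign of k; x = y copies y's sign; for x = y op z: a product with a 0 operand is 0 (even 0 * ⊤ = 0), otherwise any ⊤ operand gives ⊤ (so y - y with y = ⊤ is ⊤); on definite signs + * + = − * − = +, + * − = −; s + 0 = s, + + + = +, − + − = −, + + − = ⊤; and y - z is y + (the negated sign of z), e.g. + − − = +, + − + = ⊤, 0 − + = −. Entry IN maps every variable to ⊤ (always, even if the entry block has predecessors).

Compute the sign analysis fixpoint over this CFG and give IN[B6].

Per-block solution:
  B0:   IN=(all ⊤)   OUT=(all ⊤)
  B1:   IN=(all ⊤)   OUT=(all ⊤)
  B2:   IN=(all ⊤)   OUT=(all ⊤)
  B3:   IN=(all ⊤)   OUT=(all ⊤)
  B4:   IN=(all ⊤)   OUT={c:+; rest ⊤}
  B5:   IN={c:+; rest ⊤}   OUT={c:+, d:-; rest ⊤}
  B6:   IN={c:+, d:-; rest ⊤}   OUT={c:+, d:-, e:-; rest ⊤}
  B7:   IN={c:+, d:-, e:-; rest ⊤}   OUT={c:+, d:-, e:+; rest ⊤}

Merge at B6: IN[B6] = OUT[B5] = {a: ⊤, b: ⊤, c: +, d: -, e: ⊤, f: ⊤}

Answer: {a: ⊤, b: ⊤, c: +, d: -, e: ⊤, f: ⊤}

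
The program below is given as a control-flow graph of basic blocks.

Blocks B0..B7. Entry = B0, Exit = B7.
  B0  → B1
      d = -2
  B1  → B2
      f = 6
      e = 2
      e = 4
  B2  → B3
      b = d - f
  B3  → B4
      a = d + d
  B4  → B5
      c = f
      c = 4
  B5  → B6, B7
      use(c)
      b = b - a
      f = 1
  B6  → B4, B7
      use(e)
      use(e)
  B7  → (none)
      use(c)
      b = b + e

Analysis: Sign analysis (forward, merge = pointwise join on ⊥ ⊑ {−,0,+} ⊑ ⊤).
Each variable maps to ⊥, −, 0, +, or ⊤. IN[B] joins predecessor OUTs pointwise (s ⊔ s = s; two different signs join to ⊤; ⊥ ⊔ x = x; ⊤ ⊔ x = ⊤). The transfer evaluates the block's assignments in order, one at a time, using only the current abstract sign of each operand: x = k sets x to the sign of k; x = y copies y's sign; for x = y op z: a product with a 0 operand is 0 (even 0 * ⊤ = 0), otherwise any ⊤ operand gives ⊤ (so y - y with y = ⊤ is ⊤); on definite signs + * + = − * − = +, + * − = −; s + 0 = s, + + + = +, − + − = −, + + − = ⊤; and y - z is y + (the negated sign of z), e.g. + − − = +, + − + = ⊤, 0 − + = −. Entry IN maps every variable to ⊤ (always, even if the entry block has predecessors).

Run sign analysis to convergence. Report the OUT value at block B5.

Per-block solution:
  B0:  IN=(all ⊤)  OUT={d:-; rest ⊤}
  B1:  IN={d:-; rest ⊤}  OUT={d:-, e:+, f:+; rest ⊤}
  B2:  IN={d:-, e:+, f:+; rest ⊤}  OUT={b:-, d:-, e:+, f:+; rest ⊤}
  B3:  IN={b:-, d:-, e:+, f:+; rest ⊤}  OUT={a:-, b:-, d:-, e:+, f:+; rest ⊤}
  B4:  IN={a:-, d:-, e:+, f:+; rest ⊤}  OUT={a:-, c:+, d:-, e:+, f:+; rest ⊤}
  B5:  IN={a:-, c:+, d:-, e:+, f:+; rest ⊤}  OUT={a:-, c:+, d:-, e:+, f:+; rest ⊤}
  B6:  IN={a:-, c:+, d:-, e:+, f:+; rest ⊤}  OUT={a:-, c:+, d:-, e:+, f:+; rest ⊤}
  B7:  IN={a:-, c:+, d:-, e:+, f:+; rest ⊤}  OUT={a:-, c:+, d:-, e:+, f:+; rest ⊤}

Merge at B5: IN[B5] = OUT[B4] = {a: -, b: ⊤, c: +, d: -, e: +, f: +}
Applying B5's transfer function to that IN value gives OUT[B5] (row B5 above).

Answer: {a: -, b: ⊤, c: +, d: -, e: +, f: +}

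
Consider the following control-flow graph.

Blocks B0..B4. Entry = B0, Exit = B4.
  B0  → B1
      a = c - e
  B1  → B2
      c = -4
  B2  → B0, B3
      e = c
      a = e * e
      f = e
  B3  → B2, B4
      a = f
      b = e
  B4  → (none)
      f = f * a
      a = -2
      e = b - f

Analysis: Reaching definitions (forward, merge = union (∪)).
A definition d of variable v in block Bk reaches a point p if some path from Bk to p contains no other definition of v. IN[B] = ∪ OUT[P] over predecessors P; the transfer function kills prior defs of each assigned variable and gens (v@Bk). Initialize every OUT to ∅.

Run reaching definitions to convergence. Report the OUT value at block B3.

Fixpoint table:
  B0:  IN={a@B2, b@B3, c@B1, e@B2, f@B2}  OUT={a@B0, b@B3, c@B1, e@B2, f@B2}
  B1:  IN={a@B0, b@B3, c@B1, e@B2, f@B2}  OUT={a@B0, b@B3, c@B1, e@B2, f@B2}
  B2:  IN={a@B0, a@B3, b@B3, c@B1, e@B2, f@B2}  OUT={a@B2, b@B3, c@B1, e@B2, f@B2}
  B3:  IN={a@B2, b@B3, c@B1, e@B2, f@B2}  OUT={a@B3, b@B3, c@B1, e@B2, f@B2}
  B4:  IN={a@B3, b@B3, c@B1, e@B2, f@B2}  OUT={a@B4, b@B3, c@B1, e@B4, f@B4}

Merge at B3: IN[B3] = OUT[B2] = {a@B2, b@B3, c@B1, e@B2, f@B2}
Applying B3's transfer function to that IN value gives OUT[B3] (row B3 above).

Answer: {a@B3, b@B3, c@B1, e@B2, f@B2}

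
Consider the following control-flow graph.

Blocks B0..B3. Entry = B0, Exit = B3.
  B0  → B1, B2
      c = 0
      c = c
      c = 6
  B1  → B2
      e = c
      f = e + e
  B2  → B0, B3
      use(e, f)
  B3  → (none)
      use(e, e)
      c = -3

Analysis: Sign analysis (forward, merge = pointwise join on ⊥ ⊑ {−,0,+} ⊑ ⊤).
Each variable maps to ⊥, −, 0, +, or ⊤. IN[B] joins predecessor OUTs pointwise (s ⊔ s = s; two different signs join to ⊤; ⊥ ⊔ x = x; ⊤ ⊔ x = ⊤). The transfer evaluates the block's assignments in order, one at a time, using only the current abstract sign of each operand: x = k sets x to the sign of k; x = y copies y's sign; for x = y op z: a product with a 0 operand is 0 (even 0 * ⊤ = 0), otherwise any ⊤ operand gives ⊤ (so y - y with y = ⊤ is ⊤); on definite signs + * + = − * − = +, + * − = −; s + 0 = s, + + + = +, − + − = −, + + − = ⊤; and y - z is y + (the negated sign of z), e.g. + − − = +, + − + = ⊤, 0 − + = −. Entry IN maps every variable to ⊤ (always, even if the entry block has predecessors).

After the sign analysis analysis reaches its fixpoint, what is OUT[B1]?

Per-block solution:
  B0: | IN=(all ⊤) | OUT={c:+; rest ⊤}
  B1: | IN={c:+; rest ⊤} | OUT={c:+, e:+, f:+; rest ⊤}
  B2: | IN={c:+; rest ⊤} | OUT={c:+; rest ⊤}
  B3: | IN={c:+; rest ⊤} | OUT={c:-; rest ⊤}

Merge at B1: IN[B1] = OUT[B0] = {a: ⊤, b: ⊤, c: +, d: ⊤, e: ⊤, f: ⊤}
Applying B1's transfer function to that IN value gives OUT[B1] (row B1 above).

Answer: {a: ⊤, b: ⊤, c: +, d: ⊤, e: +, f: +}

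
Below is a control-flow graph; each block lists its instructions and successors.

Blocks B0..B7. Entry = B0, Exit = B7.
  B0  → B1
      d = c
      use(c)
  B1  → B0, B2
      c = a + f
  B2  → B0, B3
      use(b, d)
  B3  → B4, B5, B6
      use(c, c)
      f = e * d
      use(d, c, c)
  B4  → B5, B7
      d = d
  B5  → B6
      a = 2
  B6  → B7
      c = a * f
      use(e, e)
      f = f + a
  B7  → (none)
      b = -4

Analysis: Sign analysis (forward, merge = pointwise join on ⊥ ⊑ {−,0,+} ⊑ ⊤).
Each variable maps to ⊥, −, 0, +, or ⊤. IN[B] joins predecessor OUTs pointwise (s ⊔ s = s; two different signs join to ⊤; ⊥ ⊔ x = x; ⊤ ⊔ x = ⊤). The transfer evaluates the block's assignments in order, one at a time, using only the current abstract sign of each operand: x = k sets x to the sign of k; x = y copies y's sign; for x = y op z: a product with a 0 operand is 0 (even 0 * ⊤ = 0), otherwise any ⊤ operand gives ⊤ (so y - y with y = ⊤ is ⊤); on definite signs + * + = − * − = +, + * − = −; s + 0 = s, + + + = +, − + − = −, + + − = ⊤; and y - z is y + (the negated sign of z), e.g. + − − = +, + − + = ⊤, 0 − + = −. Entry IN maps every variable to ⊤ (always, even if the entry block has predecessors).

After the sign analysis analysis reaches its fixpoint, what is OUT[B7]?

Per-block solution:
  B0: | IN=(all ⊤) | OUT=(all ⊤)
  B1: | IN=(all ⊤) | OUT=(all ⊤)
  B2: | IN=(all ⊤) | OUT=(all ⊤)
  B3: | IN=(all ⊤) | OUT=(all ⊤)
  B4: | IN=(all ⊤) | OUT=(all ⊤)
  B5: | IN=(all ⊤) | OUT={a:+; rest ⊤}
  B6: | IN=(all ⊤) | OUT=(all ⊤)
  B7: | IN=(all ⊤) | OUT={b:-; rest ⊤}

Merge at B7: IN[B7] = OUT[B4] ⊔ OUT[B6] = {a: ⊤, b: ⊤, c: ⊤, d: ⊤, e: ⊤, f: ⊤}
Applying B7's transfer function to that IN value gives OUT[B7] (row B7 above).

Answer: {a: ⊤, b: -, c: ⊤, d: ⊤, e: ⊤, f: ⊤}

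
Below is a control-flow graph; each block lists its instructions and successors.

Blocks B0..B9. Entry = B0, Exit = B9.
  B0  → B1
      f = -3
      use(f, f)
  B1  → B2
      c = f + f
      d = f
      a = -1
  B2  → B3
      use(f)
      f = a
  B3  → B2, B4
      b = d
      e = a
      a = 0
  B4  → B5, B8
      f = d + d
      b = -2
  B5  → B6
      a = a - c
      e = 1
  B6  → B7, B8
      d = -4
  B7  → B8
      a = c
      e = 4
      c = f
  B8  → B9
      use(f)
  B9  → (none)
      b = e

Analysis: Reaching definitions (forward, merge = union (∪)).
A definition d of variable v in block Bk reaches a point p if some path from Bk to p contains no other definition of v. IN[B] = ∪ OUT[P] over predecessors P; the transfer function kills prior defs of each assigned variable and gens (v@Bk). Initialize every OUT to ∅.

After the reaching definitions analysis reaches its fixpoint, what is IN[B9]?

Answer: {a@B3, a@B5, a@B7, b@B4, c@B1, c@B7, d@B1, d@B6, e@B3, e@B5, e@B7, f@B4}

Working:
Converged values:
  B0:  IN={}  OUT={f@B0}
  B1:  IN={f@B0}  OUT={a@B1, c@B1, d@B1, f@B0}
  B2:  IN={a@B1, a@B3, b@B3, c@B1, d@B1, e@B3, f@B0, f@B2}  OUT={a@B1, a@B3, b@B3, c@B1, d@B1, e@B3, f@B2}
  B3:  IN={a@B1, a@B3, b@B3, c@B1, d@B1, e@B3, f@B2}  OUT={a@B3, b@B3, c@B1, d@B1, e@B3, f@B2}
  B4:  IN={a@B3, b@B3, c@B1, d@B1, e@B3, f@B2}  OUT={a@B3, b@B4, c@B1, d@B1, e@B3, f@B4}
  B5:  IN={a@B3, b@B4, c@B1, d@B1, e@B3, f@B4}  OUT={a@B5, b@B4, c@B1, d@B1, e@B5, f@B4}
  B6:  IN={a@B5, b@B4, c@B1, d@B1, e@B5, f@B4}  OUT={a@B5, b@B4, c@B1, d@B6, e@B5, f@B4}
  B7:  IN={a@B5, b@B4, c@B1, d@B6, e@B5, f@B4}  OUT={a@B7, b@B4, c@B7, d@B6, e@B7, f@B4}
  B8:  IN={a@B3, a@B5, a@B7, b@B4, c@B1, c@B7, d@B1, d@B6, e@B3, e@B5, e@B7, f@B4}  OUT={a@B3, a@B5, a@B7, b@B4, c@B1, c@B7, d@B1, d@B6, e@B3, e@B5, e@B7, f@B4}
  B9:  IN={a@B3, a@B5, a@B7, b@B4, c@B1, c@B7, d@B1, d@B6, e@B3, e@B5, e@B7, f@B4}  OUT={a@B3, a@B5, a@B7, b@B9, c@B1, c@B7, d@B1, d@B6, e@B3, e@B5, e@B7, f@B4}

Merge at B9: IN[B9] = OUT[B8] = {a@B3, a@B5, a@B7, b@B4, c@B1, c@B7, d@B1, d@B6, e@B3, e@B5, e@B7, f@B4}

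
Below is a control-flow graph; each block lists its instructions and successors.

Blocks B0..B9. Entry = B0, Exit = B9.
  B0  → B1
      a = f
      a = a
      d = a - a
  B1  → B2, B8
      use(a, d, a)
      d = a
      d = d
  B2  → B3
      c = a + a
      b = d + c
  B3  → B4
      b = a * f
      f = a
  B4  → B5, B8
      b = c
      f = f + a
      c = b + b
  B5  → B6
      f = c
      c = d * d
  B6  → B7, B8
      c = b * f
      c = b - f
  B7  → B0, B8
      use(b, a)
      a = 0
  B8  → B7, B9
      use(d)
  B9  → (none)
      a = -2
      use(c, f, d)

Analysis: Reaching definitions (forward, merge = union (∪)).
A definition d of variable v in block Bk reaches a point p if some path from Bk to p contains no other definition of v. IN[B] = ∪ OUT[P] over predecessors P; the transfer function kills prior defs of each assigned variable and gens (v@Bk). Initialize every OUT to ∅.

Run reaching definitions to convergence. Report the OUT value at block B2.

Converged values:
  B0:   IN={a@B7, b@B4, c@B4, c@B6, d@B1, f@B4, f@B5}   OUT={a@B0, b@B4, c@B4, c@B6, d@B0, f@B4, f@B5}
  B1:   IN={a@B0, b@B4, c@B4, c@B6, d@B0, f@B4, f@B5}   OUT={a@B0, b@B4, c@B4, c@B6, d@B1, f@B4, f@B5}
  B2:   IN={a@B0, b@B4, c@B4, c@B6, d@B1, f@B4, f@B5}   OUT={a@B0, b@B2, c@B2, d@B1, f@B4, f@B5}
  B3:   IN={a@B0, b@B2, c@B2, d@B1, f@B4, f@B5}   OUT={a@B0, b@B3, c@B2, d@B1, f@B3}
  B4:   IN={a@B0, b@B3, c@B2, d@B1, f@B3}   OUT={a@B0, b@B4, c@B4, d@B1, f@B4}
  B5:   IN={a@B0, b@B4, c@B4, d@B1, f@B4}   OUT={a@B0, b@B4, c@B5, d@B1, f@B5}
  B6:   IN={a@B0, b@B4, c@B5, d@B1, f@B5}   OUT={a@B0, b@B4, c@B6, d@B1, f@B5}
  B7:   IN={a@B0, a@B7, b@B4, c@B4, c@B6, d@B1, f@B4, f@B5}   OUT={a@B7, b@B4, c@B4, c@B6, d@B1, f@B4, f@B5}
  B8:   IN={a@B0, a@B7, b@B4, c@B4, c@B6, d@B1, f@B4, f@B5}   OUT={a@B0, a@B7, b@B4, c@B4, c@B6, d@B1, f@B4, f@B5}
  B9:   IN={a@B0, a@B7, b@B4, c@B4, c@B6, d@B1, f@B4, f@B5}   OUT={a@B9, b@B4, c@B4, c@B6, d@B1, f@B4, f@B5}

Merge at B2: IN[B2] = OUT[B1] = {a@B0, b@B4, c@B4, c@B6, d@B1, f@B4, f@B5}
Applying B2's transfer function to that IN value gives OUT[B2] (row B2 above).

Answer: {a@B0, b@B2, c@B2, d@B1, f@B4, f@B5}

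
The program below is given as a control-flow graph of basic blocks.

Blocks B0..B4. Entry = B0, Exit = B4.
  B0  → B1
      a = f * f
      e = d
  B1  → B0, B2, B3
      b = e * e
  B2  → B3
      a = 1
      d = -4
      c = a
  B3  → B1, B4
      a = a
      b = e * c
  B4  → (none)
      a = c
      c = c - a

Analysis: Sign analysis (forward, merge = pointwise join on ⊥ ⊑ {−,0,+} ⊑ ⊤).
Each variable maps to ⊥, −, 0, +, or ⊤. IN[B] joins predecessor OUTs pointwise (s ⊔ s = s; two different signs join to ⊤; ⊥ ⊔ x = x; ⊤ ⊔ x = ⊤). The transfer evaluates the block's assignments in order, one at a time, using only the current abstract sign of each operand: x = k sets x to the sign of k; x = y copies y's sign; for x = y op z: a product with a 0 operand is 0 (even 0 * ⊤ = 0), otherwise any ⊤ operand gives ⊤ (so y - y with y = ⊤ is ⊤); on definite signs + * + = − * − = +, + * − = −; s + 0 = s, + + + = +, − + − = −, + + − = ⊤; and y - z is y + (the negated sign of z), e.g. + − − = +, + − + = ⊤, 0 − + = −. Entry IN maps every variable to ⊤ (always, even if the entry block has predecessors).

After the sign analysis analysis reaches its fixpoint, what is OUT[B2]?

Answer: {a: +, b: ⊤, c: +, d: -, e: ⊤, f: ⊤}

Derivation:
Converged values:
  B0:  IN=(all ⊤)  OUT=(all ⊤)
  B1:  IN=(all ⊤)  OUT=(all ⊤)
  B2:  IN=(all ⊤)  OUT={a:+, c:+, d:-; rest ⊤}
  B3:  IN=(all ⊤)  OUT=(all ⊤)
  B4:  IN=(all ⊤)  OUT=(all ⊤)

Merge at B2: IN[B2] = OUT[B1] = {a: ⊤, b: ⊤, c: ⊤, d: ⊤, e: ⊤, f: ⊤}
Applying B2's transfer function to that IN value gives OUT[B2] (row B2 above).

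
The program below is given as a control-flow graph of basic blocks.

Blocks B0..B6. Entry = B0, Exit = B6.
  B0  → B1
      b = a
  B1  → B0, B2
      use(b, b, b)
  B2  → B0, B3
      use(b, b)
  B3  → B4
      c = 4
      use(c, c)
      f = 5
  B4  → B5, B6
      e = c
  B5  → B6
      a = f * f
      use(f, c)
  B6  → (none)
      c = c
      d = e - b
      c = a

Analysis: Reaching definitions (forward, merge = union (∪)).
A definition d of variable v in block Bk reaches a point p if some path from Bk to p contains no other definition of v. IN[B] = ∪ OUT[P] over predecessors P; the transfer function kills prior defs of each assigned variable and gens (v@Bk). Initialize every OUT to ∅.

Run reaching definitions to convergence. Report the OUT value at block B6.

Converged values:
  B0: | IN={b@B0} | OUT={b@B0}
  B1: | IN={b@B0} | OUT={b@B0}
  B2: | IN={b@B0} | OUT={b@B0}
  B3: | IN={b@B0} | OUT={b@B0, c@B3, f@B3}
  B4: | IN={b@B0, c@B3, f@B3} | OUT={b@B0, c@B3, e@B4, f@B3}
  B5: | IN={b@B0, c@B3, e@B4, f@B3} | OUT={a@B5, b@B0, c@B3, e@B4, f@B3}
  B6: | IN={a@B5, b@B0, c@B3, e@B4, f@B3} | OUT={a@B5, b@B0, c@B6, d@B6, e@B4, f@B3}

Merge at B6: IN[B6] = OUT[B4] ⊔ OUT[B5] = {a@B5, b@B0, c@B3, e@B4, f@B3}
Applying B6's transfer function to that IN value gives OUT[B6] (row B6 above).

Answer: {a@B5, b@B0, c@B6, d@B6, e@B4, f@B3}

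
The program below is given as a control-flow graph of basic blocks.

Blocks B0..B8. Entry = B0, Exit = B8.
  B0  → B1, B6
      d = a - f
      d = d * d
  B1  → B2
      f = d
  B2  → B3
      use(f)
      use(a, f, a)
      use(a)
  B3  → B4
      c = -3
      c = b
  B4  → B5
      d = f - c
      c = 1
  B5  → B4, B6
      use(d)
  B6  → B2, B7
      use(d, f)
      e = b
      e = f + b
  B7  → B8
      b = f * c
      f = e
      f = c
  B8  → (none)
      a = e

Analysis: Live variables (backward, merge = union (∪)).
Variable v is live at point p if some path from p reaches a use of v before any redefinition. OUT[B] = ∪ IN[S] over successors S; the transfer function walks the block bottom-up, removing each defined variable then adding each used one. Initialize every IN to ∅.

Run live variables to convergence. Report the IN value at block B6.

Fixpoint table:
  B0:   IN={a, b, c, f}   OUT={a, b, c, d, f}
  B1:   IN={a, b, d}   OUT={a, b, f}
  B2:   IN={a, b, f}   OUT={a, b, f}
  B3:   IN={a, b, f}   OUT={a, b, c, f}
  B4:   IN={a, b, c, f}   OUT={a, b, c, d, f}
  B5:   IN={a, b, c, d, f}   OUT={a, b, c, d, f}
  B6:   IN={a, b, c, d, f}   OUT={a, b, c, e, f}
  B7:   IN={c, e, f}   OUT={e}
  B8:   IN={e}   OUT={}

Merge at B6: OUT[B6] = IN[B2] ⊔ IN[B7] = {a, b, c, e, f}
Applying B6's transfer function to that OUT value gives IN[B6] (row B6 above).

Answer: {a, b, c, d, f}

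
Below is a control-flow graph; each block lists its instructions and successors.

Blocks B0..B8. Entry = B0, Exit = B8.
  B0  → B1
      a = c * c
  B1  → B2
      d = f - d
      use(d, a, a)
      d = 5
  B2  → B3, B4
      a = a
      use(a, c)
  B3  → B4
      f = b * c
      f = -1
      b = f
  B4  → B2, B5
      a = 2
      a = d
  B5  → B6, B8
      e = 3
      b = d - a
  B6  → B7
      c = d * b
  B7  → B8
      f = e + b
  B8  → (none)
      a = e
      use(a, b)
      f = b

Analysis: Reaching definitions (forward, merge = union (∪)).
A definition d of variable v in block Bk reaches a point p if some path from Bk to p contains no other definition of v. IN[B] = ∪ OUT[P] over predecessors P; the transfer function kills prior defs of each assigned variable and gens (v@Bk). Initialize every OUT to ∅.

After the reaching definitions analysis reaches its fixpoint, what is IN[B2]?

Converged values:
  B0:   IN={}   OUT={a@B0}
  B1:   IN={a@B0}   OUT={a@B0, d@B1}
  B2:   IN={a@B0, a@B4, b@B3, d@B1, f@B3}   OUT={a@B2, b@B3, d@B1, f@B3}
  B3:   IN={a@B2, b@B3, d@B1, f@B3}   OUT={a@B2, b@B3, d@B1, f@B3}
  B4:   IN={a@B2, b@B3, d@B1, f@B3}   OUT={a@B4, b@B3, d@B1, f@B3}
  B5:   IN={a@B4, b@B3, d@B1, f@B3}   OUT={a@B4, b@B5, d@B1, e@B5, f@B3}
  B6:   IN={a@B4, b@B5, d@B1, e@B5, f@B3}   OUT={a@B4, b@B5, c@B6, d@B1, e@B5, f@B3}
  B7:   IN={a@B4, b@B5, c@B6, d@B1, e@B5, f@B3}   OUT={a@B4, b@B5, c@B6, d@B1, e@B5, f@B7}
  B8:   IN={a@B4, b@B5, c@B6, d@B1, e@B5, f@B3, f@B7}   OUT={a@B8, b@B5, c@B6, d@B1, e@B5, f@B8}

Merge at B2: IN[B2] = OUT[B1] ⊔ OUT[B4] = {a@B0, a@B4, b@B3, d@B1, f@B3}

Answer: {a@B0, a@B4, b@B3, d@B1, f@B3}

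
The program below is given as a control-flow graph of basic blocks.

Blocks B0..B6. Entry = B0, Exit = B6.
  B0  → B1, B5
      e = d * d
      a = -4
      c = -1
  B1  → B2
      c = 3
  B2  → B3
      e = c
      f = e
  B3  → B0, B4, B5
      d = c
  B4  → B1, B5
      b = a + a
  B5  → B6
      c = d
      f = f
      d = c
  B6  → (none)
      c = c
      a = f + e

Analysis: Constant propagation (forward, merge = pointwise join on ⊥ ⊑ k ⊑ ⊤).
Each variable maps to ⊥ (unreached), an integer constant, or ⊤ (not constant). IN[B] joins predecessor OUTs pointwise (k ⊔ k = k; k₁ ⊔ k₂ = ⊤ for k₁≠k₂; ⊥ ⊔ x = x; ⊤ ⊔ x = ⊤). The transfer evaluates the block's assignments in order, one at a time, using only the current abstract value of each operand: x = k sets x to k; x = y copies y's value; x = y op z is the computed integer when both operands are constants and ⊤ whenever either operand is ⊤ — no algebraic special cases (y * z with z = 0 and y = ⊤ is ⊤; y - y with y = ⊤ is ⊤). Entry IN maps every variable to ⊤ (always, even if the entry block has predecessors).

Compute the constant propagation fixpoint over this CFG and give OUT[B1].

Per-block solution:
  B0: | IN=(all ⊤) | OUT={a:-4, c:-1; rest ⊤}
  B1: | IN={a:-4; rest ⊤} | OUT={a:-4, c:3; rest ⊤}
  B2: | IN={a:-4, c:3; rest ⊤} | OUT={a:-4, c:3, e:3, f:3; rest ⊤}
  B3: | IN={a:-4, c:3, e:3, f:3; rest ⊤} | OUT={a:-4, c:3, d:3, e:3, f:3; rest ⊤}
  B4: | IN={a:-4, c:3, d:3, e:3, f:3; rest ⊤} | OUT={a:-4, b:-8, c:3, d:3, e:3, f:3; rest ⊤}
  B5: | IN={a:-4; rest ⊤} | OUT={a:-4; rest ⊤}
  B6: | IN={a:-4; rest ⊤} | OUT=(all ⊤)

Merge at B1: IN[B1] = OUT[B0] ⊔ OUT[B4] = {a: -4, b: ⊤, c: ⊤, d: ⊤, e: ⊤, f: ⊤}
Applying B1's transfer function to that IN value gives OUT[B1] (row B1 above).

Answer: {a: -4, b: ⊤, c: 3, d: ⊤, e: ⊤, f: ⊤}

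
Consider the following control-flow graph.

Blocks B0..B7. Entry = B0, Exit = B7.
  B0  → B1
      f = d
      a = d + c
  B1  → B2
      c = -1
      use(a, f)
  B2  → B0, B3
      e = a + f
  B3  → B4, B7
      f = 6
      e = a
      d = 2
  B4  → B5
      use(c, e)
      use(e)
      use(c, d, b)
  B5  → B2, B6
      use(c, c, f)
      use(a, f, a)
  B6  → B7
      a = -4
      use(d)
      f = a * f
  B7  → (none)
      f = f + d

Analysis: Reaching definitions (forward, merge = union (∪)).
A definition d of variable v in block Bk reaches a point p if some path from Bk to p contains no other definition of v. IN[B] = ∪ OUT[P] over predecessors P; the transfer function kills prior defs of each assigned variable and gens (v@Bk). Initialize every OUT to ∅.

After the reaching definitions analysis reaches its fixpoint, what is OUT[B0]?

Converged values:
  B0:  IN={a@B0, c@B1, d@B3, e@B2, f@B0, f@B3}  OUT={a@B0, c@B1, d@B3, e@B2, f@B0}
  B1:  IN={a@B0, c@B1, d@B3, e@B2, f@B0}  OUT={a@B0, c@B1, d@B3, e@B2, f@B0}
  B2:  IN={a@B0, c@B1, d@B3, e@B2, e@B3, f@B0, f@B3}  OUT={a@B0, c@B1, d@B3, e@B2, f@B0, f@B3}
  B3:  IN={a@B0, c@B1, d@B3, e@B2, f@B0, f@B3}  OUT={a@B0, c@B1, d@B3, e@B3, f@B3}
  B4:  IN={a@B0, c@B1, d@B3, e@B3, f@B3}  OUT={a@B0, c@B1, d@B3, e@B3, f@B3}
  B5:  IN={a@B0, c@B1, d@B3, e@B3, f@B3}  OUT={a@B0, c@B1, d@B3, e@B3, f@B3}
  B6:  IN={a@B0, c@B1, d@B3, e@B3, f@B3}  OUT={a@B6, c@B1, d@B3, e@B3, f@B6}
  B7:  IN={a@B0, a@B6, c@B1, d@B3, e@B3, f@B3, f@B6}  OUT={a@B0, a@B6, c@B1, d@B3, e@B3, f@B7}

Merge at B0 (entry node, so the boundary value {} is joined with the incoming edge(s)): IN[B0] = {} ⊔ OUT[B2] = {a@B0, c@B1, d@B3, e@B2, f@B0, f@B3}
Applying B0's transfer function to that IN value gives OUT[B0] (row B0 above).

Answer: {a@B0, c@B1, d@B3, e@B2, f@B0}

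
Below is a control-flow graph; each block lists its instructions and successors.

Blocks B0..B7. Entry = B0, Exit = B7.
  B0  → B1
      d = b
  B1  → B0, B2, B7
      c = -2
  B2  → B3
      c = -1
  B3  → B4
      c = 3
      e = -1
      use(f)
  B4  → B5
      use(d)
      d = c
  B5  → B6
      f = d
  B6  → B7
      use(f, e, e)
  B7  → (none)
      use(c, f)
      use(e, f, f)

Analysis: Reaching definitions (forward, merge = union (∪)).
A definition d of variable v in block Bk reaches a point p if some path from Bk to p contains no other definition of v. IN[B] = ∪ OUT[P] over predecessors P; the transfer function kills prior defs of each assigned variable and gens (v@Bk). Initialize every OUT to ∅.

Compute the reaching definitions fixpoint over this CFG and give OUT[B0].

Answer: {c@B1, d@B0}

Trace:
Converged values:
  B0:   IN={c@B1, d@B0}   OUT={c@B1, d@B0}
  B1:   IN={c@B1, d@B0}   OUT={c@B1, d@B0}
  B2:   IN={c@B1, d@B0}   OUT={c@B2, d@B0}
  B3:   IN={c@B2, d@B0}   OUT={c@B3, d@B0, e@B3}
  B4:   IN={c@B3, d@B0, e@B3}   OUT={c@B3, d@B4, e@B3}
  B5:   IN={c@B3, d@B4, e@B3}   OUT={c@B3, d@B4, e@B3, f@B5}
  B6:   IN={c@B3, d@B4, e@B3, f@B5}   OUT={c@B3, d@B4, e@B3, f@B5}
  B7:   IN={c@B1, c@B3, d@B0, d@B4, e@B3, f@B5}   OUT={c@B1, c@B3, d@B0, d@B4, e@B3, f@B5}

Merge at B0 (entry node, so the boundary value {} is joined with the incoming edge(s)): IN[B0] = {} ⊔ OUT[B1] = {c@B1, d@B0}
Applying B0's transfer function to that IN value gives OUT[B0] (row B0 above).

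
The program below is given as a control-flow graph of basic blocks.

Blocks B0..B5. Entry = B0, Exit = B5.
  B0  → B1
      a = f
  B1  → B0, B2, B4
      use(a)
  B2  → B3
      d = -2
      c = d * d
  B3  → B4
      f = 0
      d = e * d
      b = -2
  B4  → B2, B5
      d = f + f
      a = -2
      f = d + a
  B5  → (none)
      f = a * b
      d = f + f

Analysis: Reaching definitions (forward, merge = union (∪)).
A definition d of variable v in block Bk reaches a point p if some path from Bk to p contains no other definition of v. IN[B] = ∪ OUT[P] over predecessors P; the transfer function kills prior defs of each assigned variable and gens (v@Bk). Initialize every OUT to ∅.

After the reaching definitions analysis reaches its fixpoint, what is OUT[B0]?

Answer: {a@B0}

Working:
Fixpoint table:
  B0: | IN={a@B0} | OUT={a@B0}
  B1: | IN={a@B0} | OUT={a@B0}
  B2: | IN={a@B0, a@B4, b@B3, c@B2, d@B4, f@B4} | OUT={a@B0, a@B4, b@B3, c@B2, d@B2, f@B4}
  B3: | IN={a@B0, a@B4, b@B3, c@B2, d@B2, f@B4} | OUT={a@B0, a@B4, b@B3, c@B2, d@B3, f@B3}
  B4: | IN={a@B0, a@B4, b@B3, c@B2, d@B3, f@B3} | OUT={a@B4, b@B3, c@B2, d@B4, f@B4}
  B5: | IN={a@B4, b@B3, c@B2, d@B4, f@B4} | OUT={a@B4, b@B3, c@B2, d@B5, f@B5}

Merge at B0 (entry node, so the boundary value {} is joined with the incoming edge(s)): IN[B0] = {} ⊔ OUT[B1] = {a@B0}
Applying B0's transfer function to that IN value gives OUT[B0] (row B0 above).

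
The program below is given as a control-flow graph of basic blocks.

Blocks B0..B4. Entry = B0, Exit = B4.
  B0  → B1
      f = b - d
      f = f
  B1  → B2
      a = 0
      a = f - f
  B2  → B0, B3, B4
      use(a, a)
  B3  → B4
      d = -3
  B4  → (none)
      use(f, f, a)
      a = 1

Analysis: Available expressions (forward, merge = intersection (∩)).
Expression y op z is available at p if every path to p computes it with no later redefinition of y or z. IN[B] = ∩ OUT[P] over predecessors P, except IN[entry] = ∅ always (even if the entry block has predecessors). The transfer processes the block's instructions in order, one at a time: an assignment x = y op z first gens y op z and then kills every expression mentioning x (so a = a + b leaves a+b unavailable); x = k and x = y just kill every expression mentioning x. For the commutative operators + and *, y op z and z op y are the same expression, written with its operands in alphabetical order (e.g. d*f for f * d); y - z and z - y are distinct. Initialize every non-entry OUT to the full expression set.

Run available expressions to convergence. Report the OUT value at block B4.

Answer: {f-f}

Derivation:
Converged values:
  B0:   IN={}   OUT={b-d}
  B1:   IN={b-d}   OUT={b-d, f-f}
  B2:   IN={b-d, f-f}   OUT={b-d, f-f}
  B3:   IN={b-d, f-f}   OUT={f-f}
  B4:   IN={f-f}   OUT={f-f}

Merge at B4: IN[B4] = OUT[B2] ∩ OUT[B3] = {f-f}
Applying B4's transfer function to that IN value gives OUT[B4] (row B4 above).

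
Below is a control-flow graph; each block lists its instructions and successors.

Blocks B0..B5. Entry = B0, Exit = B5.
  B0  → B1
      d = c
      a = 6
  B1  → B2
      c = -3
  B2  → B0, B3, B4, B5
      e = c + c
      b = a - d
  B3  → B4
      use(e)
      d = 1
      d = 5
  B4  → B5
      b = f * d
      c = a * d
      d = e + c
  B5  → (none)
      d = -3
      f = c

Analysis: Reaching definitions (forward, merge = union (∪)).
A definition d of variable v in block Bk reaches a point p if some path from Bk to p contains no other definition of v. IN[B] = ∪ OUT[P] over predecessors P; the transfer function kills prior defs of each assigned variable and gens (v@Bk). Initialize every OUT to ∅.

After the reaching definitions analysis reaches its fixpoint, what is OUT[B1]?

Fixpoint table:
  B0:  IN={a@B0, b@B2, c@B1, d@B0, e@B2}  OUT={a@B0, b@B2, c@B1, d@B0, e@B2}
  B1:  IN={a@B0, b@B2, c@B1, d@B0, e@B2}  OUT={a@B0, b@B2, c@B1, d@B0, e@B2}
  B2:  IN={a@B0, b@B2, c@B1, d@B0, e@B2}  OUT={a@B0, b@B2, c@B1, d@B0, e@B2}
  B3:  IN={a@B0, b@B2, c@B1, d@B0, e@B2}  OUT={a@B0, b@B2, c@B1, d@B3, e@B2}
  B4:  IN={a@B0, b@B2, c@B1, d@B0, d@B3, e@B2}  OUT={a@B0, b@B4, c@B4, d@B4, e@B2}
  B5:  IN={a@B0, b@B2, b@B4, c@B1, c@B4, d@B0, d@B4, e@B2}  OUT={a@B0, b@B2, b@B4, c@B1, c@B4, d@B5, e@B2, f@B5}

Merge at B1: IN[B1] = OUT[B0] = {a@B0, b@B2, c@B1, d@B0, e@B2}
Applying B1's transfer function to that IN value gives OUT[B1] (row B1 above).

Answer: {a@B0, b@B2, c@B1, d@B0, e@B2}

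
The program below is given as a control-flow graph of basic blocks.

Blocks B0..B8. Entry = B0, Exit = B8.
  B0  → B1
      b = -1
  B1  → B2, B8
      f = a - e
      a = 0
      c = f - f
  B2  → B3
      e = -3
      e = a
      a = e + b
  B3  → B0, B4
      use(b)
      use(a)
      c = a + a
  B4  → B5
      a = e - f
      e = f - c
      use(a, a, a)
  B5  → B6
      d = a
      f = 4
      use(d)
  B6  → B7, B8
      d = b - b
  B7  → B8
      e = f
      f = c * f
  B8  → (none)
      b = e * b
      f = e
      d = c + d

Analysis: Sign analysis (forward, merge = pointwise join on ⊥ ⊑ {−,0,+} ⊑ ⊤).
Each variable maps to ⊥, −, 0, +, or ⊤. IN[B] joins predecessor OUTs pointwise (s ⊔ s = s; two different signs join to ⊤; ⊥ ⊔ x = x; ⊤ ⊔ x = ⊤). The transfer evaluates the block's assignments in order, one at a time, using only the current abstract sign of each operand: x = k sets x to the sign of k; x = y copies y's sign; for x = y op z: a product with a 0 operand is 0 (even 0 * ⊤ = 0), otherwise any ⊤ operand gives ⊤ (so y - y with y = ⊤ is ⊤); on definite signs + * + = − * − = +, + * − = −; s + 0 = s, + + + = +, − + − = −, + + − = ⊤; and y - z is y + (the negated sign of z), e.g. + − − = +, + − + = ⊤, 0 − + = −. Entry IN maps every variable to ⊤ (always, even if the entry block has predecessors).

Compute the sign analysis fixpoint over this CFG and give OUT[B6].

Converged values:
  B0:   IN=(all ⊤)   OUT={b:-; rest ⊤}
  B1:   IN={b:-; rest ⊤}   OUT={a:0, b:-; rest ⊤}
  B2:   IN={a:0, b:-; rest ⊤}   OUT={a:-, b:-, e:0; rest ⊤}
  B3:   IN={a:-, b:-, e:0; rest ⊤}   OUT={a:-, b:-, c:-, e:0; rest ⊤}
  B4:   IN={a:-, b:-, c:-, e:0; rest ⊤}   OUT={b:-, c:-; rest ⊤}
  B5:   IN={b:-, c:-; rest ⊤}   OUT={b:-, c:-, f:+; rest ⊤}
  B6:   IN={b:-, c:-, f:+; rest ⊤}   OUT={b:-, c:-, f:+; rest ⊤}
  B7:   IN={b:-, c:-, f:+; rest ⊤}   OUT={b:-, c:-, e:+, f:-; rest ⊤}
  B8:   IN={b:-; rest ⊤}   OUT=(all ⊤)

Merge at B6: IN[B6] = OUT[B5] = {a: ⊤, b: -, c: -, d: ⊤, e: ⊤, f: +}
Applying B6's transfer function to that IN value gives OUT[B6] (row B6 above).

Answer: {a: ⊤, b: -, c: -, d: ⊤, e: ⊤, f: +}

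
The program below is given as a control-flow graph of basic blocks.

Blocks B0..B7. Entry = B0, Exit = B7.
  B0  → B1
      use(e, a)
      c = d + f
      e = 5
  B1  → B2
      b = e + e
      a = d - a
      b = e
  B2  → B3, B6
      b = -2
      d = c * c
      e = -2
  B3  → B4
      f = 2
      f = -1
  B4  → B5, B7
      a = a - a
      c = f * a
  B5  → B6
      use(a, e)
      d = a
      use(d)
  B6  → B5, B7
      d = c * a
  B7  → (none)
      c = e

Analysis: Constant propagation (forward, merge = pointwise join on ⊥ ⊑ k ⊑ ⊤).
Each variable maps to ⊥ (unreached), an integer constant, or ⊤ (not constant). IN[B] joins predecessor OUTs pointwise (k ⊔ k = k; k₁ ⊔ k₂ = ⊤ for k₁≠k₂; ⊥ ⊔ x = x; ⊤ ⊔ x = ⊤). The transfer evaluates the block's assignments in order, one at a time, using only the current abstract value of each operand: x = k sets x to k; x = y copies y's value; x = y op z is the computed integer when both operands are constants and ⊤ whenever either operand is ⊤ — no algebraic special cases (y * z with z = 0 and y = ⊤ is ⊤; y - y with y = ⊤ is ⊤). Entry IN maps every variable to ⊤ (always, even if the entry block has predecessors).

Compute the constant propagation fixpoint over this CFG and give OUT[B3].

Answer: {a: ⊤, b: -2, c: ⊤, d: ⊤, e: -2, f: -1}

Trace:
Fixpoint table:
  B0:  IN=(all ⊤)  OUT={e:5; rest ⊤}
  B1:  IN={e:5; rest ⊤}  OUT={b:5, e:5; rest ⊤}
  B2:  IN={b:5, e:5; rest ⊤}  OUT={b:-2, e:-2; rest ⊤}
  B3:  IN={b:-2, e:-2; rest ⊤}  OUT={b:-2, e:-2, f:-1; rest ⊤}
  B4:  IN={b:-2, e:-2, f:-1; rest ⊤}  OUT={b:-2, e:-2, f:-1; rest ⊤}
  B5:  IN={b:-2, e:-2; rest ⊤}  OUT={b:-2, e:-2; rest ⊤}
  B6:  IN={b:-2, e:-2; rest ⊤}  OUT={b:-2, e:-2; rest ⊤}
  B7:  IN={b:-2, e:-2; rest ⊤}  OUT={b:-2, c:-2, e:-2; rest ⊤}

Merge at B3: IN[B3] = OUT[B2] = {a: ⊤, b: -2, c: ⊤, d: ⊤, e: -2, f: ⊤}
Applying B3's transfer function to that IN value gives OUT[B3] (row B3 above).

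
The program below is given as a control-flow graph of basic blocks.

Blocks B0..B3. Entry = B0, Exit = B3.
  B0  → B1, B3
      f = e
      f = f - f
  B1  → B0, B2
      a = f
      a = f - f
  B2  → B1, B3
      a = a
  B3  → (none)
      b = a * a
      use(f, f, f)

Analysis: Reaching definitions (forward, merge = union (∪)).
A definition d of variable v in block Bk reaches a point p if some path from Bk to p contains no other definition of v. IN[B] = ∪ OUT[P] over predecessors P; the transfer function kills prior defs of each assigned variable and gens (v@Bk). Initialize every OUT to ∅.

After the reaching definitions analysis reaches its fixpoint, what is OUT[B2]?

Per-block solution:
  B0:  IN={a@B1, f@B0}  OUT={a@B1, f@B0}
  B1:  IN={a@B1, a@B2, f@B0}  OUT={a@B1, f@B0}
  B2:  IN={a@B1, f@B0}  OUT={a@B2, f@B0}
  B3:  IN={a@B1, a@B2, f@B0}  OUT={a@B1, a@B2, b@B3, f@B0}

Merge at B2: IN[B2] = OUT[B1] = {a@B1, f@B0}
Applying B2's transfer function to that IN value gives OUT[B2] (row B2 above).

Answer: {a@B2, f@B0}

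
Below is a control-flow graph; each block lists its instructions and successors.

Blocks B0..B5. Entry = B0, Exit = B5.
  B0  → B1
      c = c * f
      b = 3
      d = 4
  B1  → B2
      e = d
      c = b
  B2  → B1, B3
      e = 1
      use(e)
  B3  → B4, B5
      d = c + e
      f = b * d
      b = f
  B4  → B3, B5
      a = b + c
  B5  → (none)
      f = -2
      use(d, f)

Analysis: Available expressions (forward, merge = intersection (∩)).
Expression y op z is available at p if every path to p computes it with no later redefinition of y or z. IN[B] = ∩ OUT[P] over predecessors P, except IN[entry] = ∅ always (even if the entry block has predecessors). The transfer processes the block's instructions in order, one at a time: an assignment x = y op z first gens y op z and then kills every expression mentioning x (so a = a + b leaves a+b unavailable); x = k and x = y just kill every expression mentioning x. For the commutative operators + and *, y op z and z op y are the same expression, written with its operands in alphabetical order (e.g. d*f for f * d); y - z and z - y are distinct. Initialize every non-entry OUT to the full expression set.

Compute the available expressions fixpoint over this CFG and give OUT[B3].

Answer: {c+e}

Derivation:
Per-block solution:
  B0: | IN={} | OUT={}
  B1: | IN={} | OUT={}
  B2: | IN={} | OUT={}
  B3: | IN={} | OUT={c+e}
  B4: | IN={c+e} | OUT={b+c, c+e}
  B5: | IN={c+e} | OUT={c+e}

Merge at B3: IN[B3] = OUT[B2] ∩ OUT[B4] = {}
Applying B3's transfer function to that IN value gives OUT[B3] (row B3 above).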